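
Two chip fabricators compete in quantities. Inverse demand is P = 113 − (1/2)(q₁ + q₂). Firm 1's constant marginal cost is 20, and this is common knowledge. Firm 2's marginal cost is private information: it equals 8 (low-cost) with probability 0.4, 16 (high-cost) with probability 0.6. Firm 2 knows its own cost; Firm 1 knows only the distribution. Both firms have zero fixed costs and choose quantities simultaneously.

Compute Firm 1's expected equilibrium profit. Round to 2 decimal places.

1635.92

Type-c best response for Firm 2: q₂(c) = (113 − c) − q₁/2.
Firm 1 maximizes expected profit; its first-order condition is 113 − q₁ − (1/2)E[q₂] − 20 = 0.
Substituting E[q₂] and solving: E[c₂] = 12.8, so q₁ = (113 − 2·20 + 12.8)/(3/2) = 57.2.
E[P] = 113 − (1/2)·(q₁ + E[q₂]) = 48.6; Firm 1's expected profit = (E[P] − 20)·q₁ = (48.6 − 20)·57.2 = 1635.92.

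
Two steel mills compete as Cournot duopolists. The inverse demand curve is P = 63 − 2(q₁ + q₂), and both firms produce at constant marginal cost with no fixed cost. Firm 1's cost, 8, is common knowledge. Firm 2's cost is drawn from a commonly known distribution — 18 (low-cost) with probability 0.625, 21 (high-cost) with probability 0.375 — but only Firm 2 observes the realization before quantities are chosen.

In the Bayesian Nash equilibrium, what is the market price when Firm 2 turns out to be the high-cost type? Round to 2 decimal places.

30.98

Type-c best response for Firm 2: q₂(c) = (63 − c)/4 − q₁/2.
Firm 1 maximizes expected profit; its first-order condition is 63 − 4q₁ − 2E[q₂] − 8 = 0.
Substituting E[q₂] and solving: E[c₂] = 19.125, so q₁ = (63 − 2·8 + 19.125)/6 = 11.0208.
q₂(high-cost) = 4.98958, so P = 63 − 2·(11.0208 + 4.98958) = 30.9792.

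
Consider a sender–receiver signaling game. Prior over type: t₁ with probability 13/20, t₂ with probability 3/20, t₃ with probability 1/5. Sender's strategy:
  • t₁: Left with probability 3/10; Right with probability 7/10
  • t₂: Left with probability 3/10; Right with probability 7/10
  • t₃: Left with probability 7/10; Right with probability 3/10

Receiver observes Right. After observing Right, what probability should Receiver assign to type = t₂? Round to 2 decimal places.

0.17

P(Right) = (13/20)·(7/10) + (3/20)·(7/10) + (1/5)·(3/10) = 31/50
P(t₂ | Right) = ((3/20)·(7/10)) / (31/50) = (21/200) / (31/50) = 21/124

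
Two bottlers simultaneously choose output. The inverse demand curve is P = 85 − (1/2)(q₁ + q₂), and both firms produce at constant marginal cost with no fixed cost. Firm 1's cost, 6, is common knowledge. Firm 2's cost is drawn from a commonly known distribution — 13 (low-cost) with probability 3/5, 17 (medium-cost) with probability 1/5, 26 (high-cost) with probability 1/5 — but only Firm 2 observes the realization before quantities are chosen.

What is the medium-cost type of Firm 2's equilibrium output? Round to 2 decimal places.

Firm 2 with cost c maximizes (85 − (1/2)(q₁+q₂) − c)·q₂, giving q₂(c) = (85 − c − (1/2)q₁).
E[c₂] = 3/5·13 + 1/5·17 + 1/5·26 = 16.4
Firm 1's FOC against E[q₂] yields q₁ = (85 − 2·6 + E[c₂])/(3/2) = (85 − 12 + 16.4)/(3/2) = 59.6.
q₂(medium-cost) = (85 − 17 − (1/2)·59.6) = 38.2.

38.20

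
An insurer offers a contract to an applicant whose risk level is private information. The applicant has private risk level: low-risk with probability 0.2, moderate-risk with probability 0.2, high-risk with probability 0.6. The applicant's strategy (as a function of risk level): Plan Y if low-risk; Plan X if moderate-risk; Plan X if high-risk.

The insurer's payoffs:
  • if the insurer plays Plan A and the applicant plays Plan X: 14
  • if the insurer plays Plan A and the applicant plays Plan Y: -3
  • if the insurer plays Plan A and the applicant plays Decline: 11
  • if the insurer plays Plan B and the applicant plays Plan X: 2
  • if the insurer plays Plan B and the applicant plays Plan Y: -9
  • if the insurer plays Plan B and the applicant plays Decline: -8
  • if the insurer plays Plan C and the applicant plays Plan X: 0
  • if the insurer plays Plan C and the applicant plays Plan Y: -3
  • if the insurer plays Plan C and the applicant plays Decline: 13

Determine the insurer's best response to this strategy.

Plan A

Compute the insurer's expected payoff for each action, taking the expectation over the applicant's type.
E[Plan A] = 0.2·(-3) + 0.2·(14) + 0.6·(14) = 10.6
E[Plan B] = 0.2·(-9) + 0.2·(2) + 0.6·(2) = -0.2
E[Plan C] = 0.2·(-3) + 0.2·(0) + 0.6·(0) = -0.6
Best response: Plan A (10.6 is the largest).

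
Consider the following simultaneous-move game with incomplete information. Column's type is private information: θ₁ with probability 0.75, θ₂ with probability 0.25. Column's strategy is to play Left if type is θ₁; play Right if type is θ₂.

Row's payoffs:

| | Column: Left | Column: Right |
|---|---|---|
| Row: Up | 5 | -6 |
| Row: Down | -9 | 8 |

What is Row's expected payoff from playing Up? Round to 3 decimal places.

E[Up] = 0.75·5 + 0.25·(-6) = 3.75 + (-1.5) = 2.25

2.250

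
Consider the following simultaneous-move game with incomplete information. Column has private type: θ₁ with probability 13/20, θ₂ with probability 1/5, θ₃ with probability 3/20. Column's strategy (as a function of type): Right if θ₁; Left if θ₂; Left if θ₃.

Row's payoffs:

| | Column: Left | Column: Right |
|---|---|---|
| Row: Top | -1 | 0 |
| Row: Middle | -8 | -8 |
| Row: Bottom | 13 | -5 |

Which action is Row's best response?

Bottom

E[Top] = 13/20·(0) + 1/5·(-1) + 3/20·(-1) = -7/20
E[Middle] = 13/20·(-8) + 1/5·(-8) + 3/20·(-8) = -8
E[Bottom] = 13/20·(-5) + 1/5·(13) + 3/20·(13) = 13/10
Best response: Bottom (13/10 is the largest).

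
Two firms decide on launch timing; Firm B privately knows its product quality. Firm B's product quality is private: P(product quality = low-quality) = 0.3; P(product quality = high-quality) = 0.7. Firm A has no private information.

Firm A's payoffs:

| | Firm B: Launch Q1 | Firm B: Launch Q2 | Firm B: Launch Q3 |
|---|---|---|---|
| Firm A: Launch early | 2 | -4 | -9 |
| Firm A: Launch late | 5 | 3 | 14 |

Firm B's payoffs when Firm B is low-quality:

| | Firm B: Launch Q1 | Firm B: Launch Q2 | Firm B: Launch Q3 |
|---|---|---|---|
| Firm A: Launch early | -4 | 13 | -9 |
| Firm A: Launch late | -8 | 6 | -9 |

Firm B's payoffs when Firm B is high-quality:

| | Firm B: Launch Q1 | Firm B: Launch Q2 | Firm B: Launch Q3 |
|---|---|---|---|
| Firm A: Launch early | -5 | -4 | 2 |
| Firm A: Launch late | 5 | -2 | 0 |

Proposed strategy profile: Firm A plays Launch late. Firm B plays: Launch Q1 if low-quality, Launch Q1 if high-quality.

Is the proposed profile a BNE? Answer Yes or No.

A profile is a BNE iff every type of every player is best-responding given beliefs about the other side.
Firm A plays Launch late: E[Launch late] = 0.3·(5) + 0.7·(5) = 5; E[Launch early] = 2. Best-responding. ✓
Firm B (product quality low-quality), facing Launch late: Launch Q1 gives -8, Launch Q2 gives 6, Launch Q3 gives -9. Proposed Launch Q1 is not best — profitable deviation exists. ✗
Firm B (product quality high-quality), facing Launch late: Launch Q1 gives 5, Launch Q2 gives -2, Launch Q3 gives 0. Proposed Launch Q1 is best. ✓

No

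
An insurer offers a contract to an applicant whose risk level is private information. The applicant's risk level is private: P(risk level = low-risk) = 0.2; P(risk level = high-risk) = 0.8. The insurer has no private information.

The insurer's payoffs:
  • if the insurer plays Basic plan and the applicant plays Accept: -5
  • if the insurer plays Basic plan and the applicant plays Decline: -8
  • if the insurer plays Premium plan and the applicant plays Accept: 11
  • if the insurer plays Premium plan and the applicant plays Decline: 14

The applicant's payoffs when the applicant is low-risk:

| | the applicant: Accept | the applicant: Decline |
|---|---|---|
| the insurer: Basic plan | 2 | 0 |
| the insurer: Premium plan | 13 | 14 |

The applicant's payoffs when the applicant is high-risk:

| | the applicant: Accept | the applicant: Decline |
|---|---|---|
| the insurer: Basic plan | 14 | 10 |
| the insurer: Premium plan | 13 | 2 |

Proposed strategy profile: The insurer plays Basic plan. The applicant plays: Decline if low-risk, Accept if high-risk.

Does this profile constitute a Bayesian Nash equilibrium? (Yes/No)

A profile is a BNE iff every type of every player is best-responding given beliefs about the other side.
The insurer plays Basic plan: E[Basic plan] = 0.2·(-8) + 0.8·(-5) = -5.6; E[Premium plan] = 11.6. Not best-responding. ✗
The applicant (risk level low-risk), facing Basic plan: Accept gives 2, Decline gives 0. Proposed Decline is not best — profitable deviation exists. ✗
The applicant (risk level high-risk), facing Basic plan: Accept gives 14, Decline gives 10. Proposed Accept is best. ✓

No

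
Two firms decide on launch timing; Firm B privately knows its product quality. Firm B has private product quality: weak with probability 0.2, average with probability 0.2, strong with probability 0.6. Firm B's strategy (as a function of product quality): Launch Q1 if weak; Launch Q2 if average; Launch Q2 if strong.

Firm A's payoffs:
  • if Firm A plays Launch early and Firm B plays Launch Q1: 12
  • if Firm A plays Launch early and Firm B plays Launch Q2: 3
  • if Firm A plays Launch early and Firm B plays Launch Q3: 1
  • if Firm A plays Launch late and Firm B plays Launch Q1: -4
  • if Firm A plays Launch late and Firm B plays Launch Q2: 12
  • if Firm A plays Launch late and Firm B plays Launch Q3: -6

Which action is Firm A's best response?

E[Launch early] = 0.2·(12) + 0.2·(3) + 0.6·(3) = 4.8
E[Launch late] = 0.2·(-4) + 0.2·(12) + 0.6·(12) = 8.8
Best response: Launch late (8.8 is the largest).

Launch late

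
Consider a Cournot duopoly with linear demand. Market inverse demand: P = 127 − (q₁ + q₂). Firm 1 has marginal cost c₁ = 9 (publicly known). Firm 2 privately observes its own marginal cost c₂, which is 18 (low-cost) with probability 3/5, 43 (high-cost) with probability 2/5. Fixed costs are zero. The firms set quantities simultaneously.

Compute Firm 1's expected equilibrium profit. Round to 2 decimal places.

Type-c best response for Firm 2: q₂(c) = (127 − c)/2 − q₁/2.
Firm 1 maximizes expected profit; its first-order condition is 127 − 2q₁ − E[q₂] − 9 = 0.
Substituting E[q₂] and solving: E[c₂] = 28, so q₁ = (127 − 2·9 + 28)/3 = 45.6667.
E[P] = 127 − (q₁ + E[q₂]) = 54.6667; Firm 1's expected profit = (E[P] − 9)·q₁ = (54.6667 − 9)·45.6667 = 2085.44.

2085.44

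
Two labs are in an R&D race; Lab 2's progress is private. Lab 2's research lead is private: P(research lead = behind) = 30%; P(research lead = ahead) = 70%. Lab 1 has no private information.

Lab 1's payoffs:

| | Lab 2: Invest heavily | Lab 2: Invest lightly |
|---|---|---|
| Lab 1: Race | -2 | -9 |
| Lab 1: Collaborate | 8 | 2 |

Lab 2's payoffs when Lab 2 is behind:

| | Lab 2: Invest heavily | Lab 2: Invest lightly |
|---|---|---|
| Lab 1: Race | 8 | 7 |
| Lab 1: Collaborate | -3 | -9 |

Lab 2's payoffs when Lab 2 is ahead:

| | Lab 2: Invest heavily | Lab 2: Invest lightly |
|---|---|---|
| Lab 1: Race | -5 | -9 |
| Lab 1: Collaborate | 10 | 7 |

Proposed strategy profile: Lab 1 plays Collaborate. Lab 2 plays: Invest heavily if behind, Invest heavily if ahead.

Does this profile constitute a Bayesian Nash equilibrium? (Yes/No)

Lab 1 plays Collaborate: E[Collaborate] = 0.3·(8) + 0.7·(8) = 8; E[Race] = -2. Best-responding. ✓
Lab 2 (research lead behind), facing Collaborate: Invest heavily gives -3, Invest lightly gives -9. Proposed Invest heavily is best. ✓
Lab 2 (research lead ahead), facing Collaborate: Invest heavily gives 10, Invest lightly gives 7. Proposed Invest heavily is best. ✓

Yes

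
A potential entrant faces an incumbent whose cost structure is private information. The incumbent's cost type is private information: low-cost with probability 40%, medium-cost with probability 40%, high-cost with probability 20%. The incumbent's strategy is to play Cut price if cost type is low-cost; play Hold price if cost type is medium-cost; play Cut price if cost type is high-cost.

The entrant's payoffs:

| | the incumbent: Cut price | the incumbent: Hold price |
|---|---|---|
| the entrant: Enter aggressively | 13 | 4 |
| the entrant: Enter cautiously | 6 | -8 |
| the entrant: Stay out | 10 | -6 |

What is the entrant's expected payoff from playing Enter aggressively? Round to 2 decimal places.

9.40

E[Enter aggressively] = 0.4·13 + 0.4·4 + 0.2·13 = 5.2 + 1.6 + 2.6 = 9.4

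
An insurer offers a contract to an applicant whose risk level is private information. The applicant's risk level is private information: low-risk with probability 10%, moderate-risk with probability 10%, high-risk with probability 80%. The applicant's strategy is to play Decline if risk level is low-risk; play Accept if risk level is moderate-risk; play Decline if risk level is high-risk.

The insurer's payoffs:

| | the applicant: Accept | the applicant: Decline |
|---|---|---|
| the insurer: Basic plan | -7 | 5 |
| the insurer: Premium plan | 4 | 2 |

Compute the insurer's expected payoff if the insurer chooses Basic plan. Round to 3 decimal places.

3.800

Take the expectation over the applicant's risk level, weighting each type's action by its prior probability.
E[Basic plan] = 0.1·5 + 0.1·(-7) + 0.8·5 = 0.5 + (-0.7) + 4 = 3.8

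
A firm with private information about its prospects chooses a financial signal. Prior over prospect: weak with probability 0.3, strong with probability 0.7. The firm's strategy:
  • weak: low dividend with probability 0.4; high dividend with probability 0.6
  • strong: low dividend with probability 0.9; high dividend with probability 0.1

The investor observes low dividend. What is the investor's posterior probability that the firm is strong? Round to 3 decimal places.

P(low dividend) = 0.3·0.4 + 0.7·0.9 = 0.75
P(strong | low dividend) = (0.7·0.9) / 0.75 = 0.63 / 0.75 = 0.84

0.840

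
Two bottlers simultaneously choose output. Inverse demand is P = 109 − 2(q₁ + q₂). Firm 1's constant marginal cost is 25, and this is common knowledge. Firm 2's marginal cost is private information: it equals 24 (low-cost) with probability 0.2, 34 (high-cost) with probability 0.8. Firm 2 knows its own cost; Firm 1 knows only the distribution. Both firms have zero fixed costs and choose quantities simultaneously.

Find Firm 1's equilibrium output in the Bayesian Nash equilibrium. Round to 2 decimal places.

15.17

Firm 2 with cost c maximizes (109 − 2(q₁+q₂) − c)·q₂, giving q₂(c) = (109 − c − 2q₁)/4.
E[c₂] = 0.2·24 + 0.8·34 = 32
Firm 1's FOC against E[q₂] yields q₁ = (109 − 2·25 + E[c₂])/6 = (109 − 50 + 32)/6 = 15.1667.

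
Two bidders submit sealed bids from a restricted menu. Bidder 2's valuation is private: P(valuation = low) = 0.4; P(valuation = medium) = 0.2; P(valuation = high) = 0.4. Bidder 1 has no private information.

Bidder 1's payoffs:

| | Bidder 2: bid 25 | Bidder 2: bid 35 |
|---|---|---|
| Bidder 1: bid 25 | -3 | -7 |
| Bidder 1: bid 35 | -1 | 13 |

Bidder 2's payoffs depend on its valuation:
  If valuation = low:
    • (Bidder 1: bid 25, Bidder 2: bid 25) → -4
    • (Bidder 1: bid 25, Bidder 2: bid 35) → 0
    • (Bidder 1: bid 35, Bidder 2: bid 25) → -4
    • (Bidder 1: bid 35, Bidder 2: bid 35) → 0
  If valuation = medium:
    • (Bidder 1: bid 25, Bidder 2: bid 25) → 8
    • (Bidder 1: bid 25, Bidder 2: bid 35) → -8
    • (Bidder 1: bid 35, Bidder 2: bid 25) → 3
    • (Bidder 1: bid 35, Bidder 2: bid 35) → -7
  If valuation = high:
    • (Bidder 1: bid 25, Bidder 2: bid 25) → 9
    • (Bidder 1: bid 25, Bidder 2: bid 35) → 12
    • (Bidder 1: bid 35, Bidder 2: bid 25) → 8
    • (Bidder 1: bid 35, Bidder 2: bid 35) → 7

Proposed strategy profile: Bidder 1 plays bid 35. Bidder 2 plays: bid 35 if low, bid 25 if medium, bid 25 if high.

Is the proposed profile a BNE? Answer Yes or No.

A profile is a BNE iff every type of every player is best-responding given beliefs about the other side.
Bidder 1 plays bid 35: E[bid 35] = 0.4·(13) + 0.2·(-1) + 0.4·(-1) = 4.6; E[bid 25] = -4.6. Best-responding. ✓
Bidder 2 (valuation low), facing bid 35: bid 25 gives -4, bid 35 gives 0. Proposed bid 35 is best. ✓
Bidder 2 (valuation medium), facing bid 35: bid 25 gives 3, bid 35 gives -7. Proposed bid 25 is best. ✓
Bidder 2 (valuation high), facing bid 35: bid 25 gives 8, bid 35 gives 7. Proposed bid 25 is best. ✓

Yes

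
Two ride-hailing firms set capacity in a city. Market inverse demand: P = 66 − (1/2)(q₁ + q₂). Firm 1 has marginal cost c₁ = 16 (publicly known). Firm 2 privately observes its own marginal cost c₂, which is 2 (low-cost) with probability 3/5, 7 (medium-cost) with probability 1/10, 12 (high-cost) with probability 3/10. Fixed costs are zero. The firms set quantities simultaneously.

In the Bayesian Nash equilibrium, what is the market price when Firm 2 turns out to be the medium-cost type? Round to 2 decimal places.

Type-c best response for Firm 2: q₂(c) = (66 − c) − q₁/2.
Firm 1 maximizes expected profit; its first-order condition is 66 − q₁ − (1/2)E[q₂] − 16 = 0.
Substituting E[q₂] and solving: E[c₂] = 5.5, so q₁ = (66 − 2·16 + 5.5)/(3/2) = 26.3333.
q₂(medium-cost) = 45.8333, so P = 66 − (1/2)·(26.3333 + 45.8333) = 29.9167.

29.92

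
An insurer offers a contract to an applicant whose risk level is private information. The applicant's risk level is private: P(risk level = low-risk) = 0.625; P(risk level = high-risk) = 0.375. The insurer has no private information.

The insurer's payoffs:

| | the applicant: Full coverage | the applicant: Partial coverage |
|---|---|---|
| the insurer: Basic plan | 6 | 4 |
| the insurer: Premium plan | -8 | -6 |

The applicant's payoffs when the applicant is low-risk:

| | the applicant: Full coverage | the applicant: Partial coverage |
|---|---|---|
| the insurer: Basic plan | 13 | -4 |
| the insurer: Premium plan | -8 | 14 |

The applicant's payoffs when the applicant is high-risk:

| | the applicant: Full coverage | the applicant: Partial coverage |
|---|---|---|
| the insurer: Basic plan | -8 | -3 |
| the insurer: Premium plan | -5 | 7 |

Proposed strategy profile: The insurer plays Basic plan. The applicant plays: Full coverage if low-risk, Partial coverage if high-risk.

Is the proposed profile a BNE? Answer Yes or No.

The insurer plays Basic plan: E[Basic plan] = 0.625·(6) + 0.375·(4) = 5.25; E[Premium plan] = -7.25. Best-responding. ✓
The applicant (risk level low-risk), facing Basic plan: Full coverage gives 13, Partial coverage gives -4. Proposed Full coverage is best. ✓
The applicant (risk level high-risk), facing Basic plan: Full coverage gives -8, Partial coverage gives -3. Proposed Partial coverage is best. ✓

Yes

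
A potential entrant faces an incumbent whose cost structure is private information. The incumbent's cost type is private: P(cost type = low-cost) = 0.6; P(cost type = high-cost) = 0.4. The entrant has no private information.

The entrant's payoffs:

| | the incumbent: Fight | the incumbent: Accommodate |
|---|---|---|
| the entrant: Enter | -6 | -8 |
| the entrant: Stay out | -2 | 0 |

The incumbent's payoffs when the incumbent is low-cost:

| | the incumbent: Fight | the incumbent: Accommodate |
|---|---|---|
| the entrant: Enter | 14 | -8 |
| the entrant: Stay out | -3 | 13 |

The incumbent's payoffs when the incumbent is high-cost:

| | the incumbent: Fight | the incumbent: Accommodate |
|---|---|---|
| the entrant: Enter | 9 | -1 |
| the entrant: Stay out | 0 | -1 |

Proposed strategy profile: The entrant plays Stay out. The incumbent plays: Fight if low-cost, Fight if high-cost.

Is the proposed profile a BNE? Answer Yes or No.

No

The entrant plays Stay out: E[Stay out] = 0.6·(-2) + 0.4·(-2) = -2; E[Enter] = -6. Best-responding. ✓
The incumbent (cost type low-cost), facing Stay out: Fight gives -3, Accommodate gives 13. Proposed Fight is not best — profitable deviation exists. ✗
The incumbent (cost type high-cost), facing Stay out: Fight gives 0, Accommodate gives -1. Proposed Fight is best. ✓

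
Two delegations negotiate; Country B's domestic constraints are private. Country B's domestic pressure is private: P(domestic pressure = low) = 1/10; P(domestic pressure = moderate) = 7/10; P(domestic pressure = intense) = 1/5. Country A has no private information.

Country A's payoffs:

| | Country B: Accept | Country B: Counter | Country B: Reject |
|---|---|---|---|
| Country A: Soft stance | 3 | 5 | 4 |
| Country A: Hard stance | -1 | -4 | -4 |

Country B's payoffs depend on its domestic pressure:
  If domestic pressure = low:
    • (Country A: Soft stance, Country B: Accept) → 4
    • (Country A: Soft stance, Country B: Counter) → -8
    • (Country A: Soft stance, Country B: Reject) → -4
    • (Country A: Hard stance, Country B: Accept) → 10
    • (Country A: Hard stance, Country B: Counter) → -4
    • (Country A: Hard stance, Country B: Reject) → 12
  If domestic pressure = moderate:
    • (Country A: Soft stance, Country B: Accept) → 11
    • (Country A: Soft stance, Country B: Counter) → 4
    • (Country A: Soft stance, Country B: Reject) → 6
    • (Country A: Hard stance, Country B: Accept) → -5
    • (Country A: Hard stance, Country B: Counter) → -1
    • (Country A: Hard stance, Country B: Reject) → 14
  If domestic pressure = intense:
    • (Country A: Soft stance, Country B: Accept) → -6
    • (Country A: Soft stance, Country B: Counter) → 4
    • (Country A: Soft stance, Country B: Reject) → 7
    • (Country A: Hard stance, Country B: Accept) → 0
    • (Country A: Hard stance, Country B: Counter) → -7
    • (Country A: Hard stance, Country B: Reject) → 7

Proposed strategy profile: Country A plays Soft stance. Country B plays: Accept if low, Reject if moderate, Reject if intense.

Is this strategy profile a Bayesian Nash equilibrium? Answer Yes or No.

No

A profile is a BNE iff every type of every player is best-responding given beliefs about the other side.
Country A plays Soft stance: E[Soft stance] = 1/10·(3) + 7/10·(4) + 1/5·(4) = 39/10; E[Hard stance] = -37/10. Best-responding. ✓
Country B (domestic pressure low), facing Soft stance: Accept gives 4, Counter gives -8, Reject gives -4. Proposed Accept is best. ✓
Country B (domestic pressure moderate), facing Soft stance: Accept gives 11, Counter gives 4, Reject gives 6. Proposed Reject is not best — profitable deviation exists. ✗
Country B (domestic pressure intense), facing Soft stance: Accept gives -6, Counter gives 4, Reject gives 7. Proposed Reject is best. ✓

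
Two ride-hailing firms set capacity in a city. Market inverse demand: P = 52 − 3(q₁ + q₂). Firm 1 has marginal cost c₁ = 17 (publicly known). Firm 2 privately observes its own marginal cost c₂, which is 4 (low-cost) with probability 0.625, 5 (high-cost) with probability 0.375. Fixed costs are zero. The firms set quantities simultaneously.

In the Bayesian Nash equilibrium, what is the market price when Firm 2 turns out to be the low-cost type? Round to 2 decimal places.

Firm 2 with cost c maximizes (52 − 3(q₁+q₂) − c)·q₂, giving q₂(c) = (52 − c − 3q₁)/6.
E[c₂] = 0.625·4 + 0.375·5 = 4.375
Firm 1's FOC against E[q₂] yields q₁ = (52 − 2·17 + E[c₂])/9 = (52 − 34 + 4.375)/9 = 2.48611.
q₂(low-cost) = 6.75694, so P = 52 − 3·(2.48611 + 6.75694) = 24.2708.

24.27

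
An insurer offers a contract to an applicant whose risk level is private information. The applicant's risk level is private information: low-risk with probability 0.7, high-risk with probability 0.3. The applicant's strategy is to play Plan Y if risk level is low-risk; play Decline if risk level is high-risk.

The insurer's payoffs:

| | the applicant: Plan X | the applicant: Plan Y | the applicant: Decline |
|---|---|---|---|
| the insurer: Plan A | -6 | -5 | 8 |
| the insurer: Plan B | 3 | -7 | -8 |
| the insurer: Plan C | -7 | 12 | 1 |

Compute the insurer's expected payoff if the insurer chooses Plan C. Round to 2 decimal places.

Take the expectation over the applicant's risk level, weighting each type's action by its prior probability.
E[Plan C] = 0.7·12 + 0.3·1 = 8.4 + 0.3 = 8.7

8.70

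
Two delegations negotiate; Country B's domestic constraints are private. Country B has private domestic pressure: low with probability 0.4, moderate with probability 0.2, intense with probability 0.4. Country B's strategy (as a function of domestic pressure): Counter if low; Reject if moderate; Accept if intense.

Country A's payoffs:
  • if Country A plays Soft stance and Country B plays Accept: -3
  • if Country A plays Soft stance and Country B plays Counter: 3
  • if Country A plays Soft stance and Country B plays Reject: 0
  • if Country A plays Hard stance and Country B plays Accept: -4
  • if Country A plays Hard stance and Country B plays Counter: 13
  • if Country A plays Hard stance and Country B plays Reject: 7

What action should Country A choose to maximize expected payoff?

Hard stance

E[Soft stance] = 0.4·(3) + 0.2·(0) + 0.4·(-3) = 0
E[Hard stance] = 0.4·(13) + 0.2·(7) + 0.4·(-4) = 5
Best response: Hard stance (5 is the largest).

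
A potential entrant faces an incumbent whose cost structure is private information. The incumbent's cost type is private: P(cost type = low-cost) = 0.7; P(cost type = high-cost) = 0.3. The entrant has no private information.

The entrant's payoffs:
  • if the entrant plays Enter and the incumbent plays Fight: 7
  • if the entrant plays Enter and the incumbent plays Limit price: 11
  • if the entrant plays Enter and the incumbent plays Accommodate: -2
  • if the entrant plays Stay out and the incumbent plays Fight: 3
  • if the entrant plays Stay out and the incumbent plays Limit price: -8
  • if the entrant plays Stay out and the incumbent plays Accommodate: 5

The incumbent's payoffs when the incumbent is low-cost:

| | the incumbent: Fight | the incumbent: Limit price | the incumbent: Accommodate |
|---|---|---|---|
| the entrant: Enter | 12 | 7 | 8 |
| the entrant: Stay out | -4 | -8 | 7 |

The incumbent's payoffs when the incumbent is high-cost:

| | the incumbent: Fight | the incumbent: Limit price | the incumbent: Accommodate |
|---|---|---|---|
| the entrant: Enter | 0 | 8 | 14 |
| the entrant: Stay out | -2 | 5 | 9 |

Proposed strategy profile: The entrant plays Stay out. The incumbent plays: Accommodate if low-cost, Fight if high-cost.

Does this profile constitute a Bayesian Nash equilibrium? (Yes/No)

No

A profile is a BNE iff every type of every player is best-responding given beliefs about the other side.
The entrant plays Stay out: E[Stay out] = 0.7·(5) + 0.3·(3) = 4.4; E[Enter] = 0.7. Best-responding. ✓
The incumbent (cost type low-cost), facing Stay out: Fight gives -4, Limit price gives -8, Accommodate gives 7. Proposed Accommodate is best. ✓
The incumbent (cost type high-cost), facing Stay out: Fight gives -2, Limit price gives 5, Accommodate gives 9. Proposed Fight is not best — profitable deviation exists. ✗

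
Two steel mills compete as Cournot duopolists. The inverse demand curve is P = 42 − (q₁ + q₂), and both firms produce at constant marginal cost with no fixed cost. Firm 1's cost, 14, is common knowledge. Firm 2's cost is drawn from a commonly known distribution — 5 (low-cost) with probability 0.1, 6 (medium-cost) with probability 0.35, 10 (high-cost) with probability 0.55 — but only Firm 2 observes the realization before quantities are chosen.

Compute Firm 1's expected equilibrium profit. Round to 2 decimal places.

54.27

Each type of Firm 2 best-responds to q₁; Firm 1 best-responds to the expected q₂ over Firm 2's types.
Firm 2 with cost c maximizes (42 − (q₁+q₂) − c)·q₂, giving q₂(c) = (42 − c − q₁)/2.
E[c₂] = 0.1·5 + 0.35·6 + 0.55·10 = 8.1
Firm 1's FOC against E[q₂] yields q₁ = (42 − 2·14 + E[c₂])/3 = (42 − 28 + 8.1)/3 = 7.36667.
E[P] = 42 − (q₁ + E[q₂]) = 21.3667; Firm 1's expected profit = (E[P] − 14)·q₁ = (21.3667 − 14)·7.36667 = 54.2678.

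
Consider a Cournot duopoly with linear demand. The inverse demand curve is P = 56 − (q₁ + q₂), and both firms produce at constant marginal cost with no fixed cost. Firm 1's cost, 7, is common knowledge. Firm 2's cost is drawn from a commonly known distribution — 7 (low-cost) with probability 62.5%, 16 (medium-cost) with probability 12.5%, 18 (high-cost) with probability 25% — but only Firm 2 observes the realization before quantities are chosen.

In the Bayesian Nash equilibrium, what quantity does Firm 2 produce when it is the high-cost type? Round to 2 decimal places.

10.19

Firm 2 with cost c maximizes (56 − (q₁+q₂) − c)·q₂, giving q₂(c) = (56 − c − q₁)/2.
E[c₂] = 0.625·7 + 0.125·16 + 0.25·18 = 10.875
Firm 1's FOC against E[q₂] yields q₁ = (56 − 2·7 + E[c₂])/3 = (56 − 14 + 10.875)/3 = 17.625.
q₂(high-cost) = (56 − 18 − 17.625)/2 = 10.1875.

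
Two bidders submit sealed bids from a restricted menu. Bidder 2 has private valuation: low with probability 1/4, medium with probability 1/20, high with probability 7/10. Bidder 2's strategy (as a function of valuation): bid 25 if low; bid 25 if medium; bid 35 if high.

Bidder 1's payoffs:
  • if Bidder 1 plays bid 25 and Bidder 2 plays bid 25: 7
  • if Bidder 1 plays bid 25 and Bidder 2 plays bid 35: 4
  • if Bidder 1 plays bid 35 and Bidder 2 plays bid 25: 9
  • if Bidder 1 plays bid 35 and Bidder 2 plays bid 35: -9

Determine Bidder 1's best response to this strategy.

bid 25

E[bid 25] = 1/4·(7) + 1/20·(7) + 7/10·(4) = 49/10
E[bid 35] = 1/4·(9) + 1/20·(9) + 7/10·(-9) = -18/5
Best response: bid 25 (49/10 is the largest).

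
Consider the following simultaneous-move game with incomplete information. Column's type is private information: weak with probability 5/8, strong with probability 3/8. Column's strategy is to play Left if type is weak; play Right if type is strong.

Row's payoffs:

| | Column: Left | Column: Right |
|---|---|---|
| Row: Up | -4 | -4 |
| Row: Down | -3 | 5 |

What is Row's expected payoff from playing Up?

-4

E[Up] = 5/8·(-4) + 3/8·(-4) = (-5/2) + (-3/2) = -4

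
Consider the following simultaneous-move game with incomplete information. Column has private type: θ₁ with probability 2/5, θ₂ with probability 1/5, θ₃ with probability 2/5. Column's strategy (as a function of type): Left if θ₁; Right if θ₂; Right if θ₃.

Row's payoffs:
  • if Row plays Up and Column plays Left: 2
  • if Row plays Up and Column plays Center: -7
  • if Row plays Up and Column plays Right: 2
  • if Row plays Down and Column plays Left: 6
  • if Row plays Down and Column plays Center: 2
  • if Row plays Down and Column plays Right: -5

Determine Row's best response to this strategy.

Compute Row's expected payoff for each action, taking the expectation over Column's type.
E[Up] = 2/5·(2) + 1/5·(2) + 2/5·(2) = 2
E[Down] = 2/5·(6) + 1/5·(-5) + 2/5·(-5) = -3/5
Best response: Up (2 is the largest).

Up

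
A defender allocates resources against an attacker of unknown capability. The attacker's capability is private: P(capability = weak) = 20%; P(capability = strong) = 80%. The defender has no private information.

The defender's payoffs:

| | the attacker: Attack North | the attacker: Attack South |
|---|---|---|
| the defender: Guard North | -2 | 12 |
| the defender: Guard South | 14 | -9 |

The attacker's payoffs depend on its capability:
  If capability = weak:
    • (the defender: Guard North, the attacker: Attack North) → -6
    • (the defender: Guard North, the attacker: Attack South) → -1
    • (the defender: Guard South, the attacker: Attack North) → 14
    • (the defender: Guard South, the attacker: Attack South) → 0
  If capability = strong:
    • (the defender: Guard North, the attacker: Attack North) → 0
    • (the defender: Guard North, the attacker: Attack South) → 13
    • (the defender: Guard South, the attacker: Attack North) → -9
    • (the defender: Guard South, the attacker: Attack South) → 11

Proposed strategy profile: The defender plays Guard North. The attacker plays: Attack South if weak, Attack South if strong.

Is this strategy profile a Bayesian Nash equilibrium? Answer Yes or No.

A profile is a BNE iff every type of every player is best-responding given beliefs about the other side.
The defender plays Guard North: E[Guard North] = 0.2·(12) + 0.8·(12) = 12; E[Guard South] = -9. Best-responding. ✓
The attacker (capability weak), facing Guard North: Attack North gives -6, Attack South gives -1. Proposed Attack South is best. ✓
The attacker (capability strong), facing Guard North: Attack North gives 0, Attack South gives 13. Proposed Attack South is best. ✓

Yes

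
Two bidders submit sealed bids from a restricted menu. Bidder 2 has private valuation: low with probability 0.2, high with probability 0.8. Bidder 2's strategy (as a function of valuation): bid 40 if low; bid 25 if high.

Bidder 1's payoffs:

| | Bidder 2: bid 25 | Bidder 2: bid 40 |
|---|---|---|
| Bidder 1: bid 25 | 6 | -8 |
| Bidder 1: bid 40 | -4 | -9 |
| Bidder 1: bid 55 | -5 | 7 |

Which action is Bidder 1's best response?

E[bid 25] = 0.2·(-8) + 0.8·(6) = 3.2
E[bid 40] = 0.2·(-9) + 0.8·(-4) = -5
E[bid 55] = 0.2·(7) + 0.8·(-5) = -2.6
Best response: bid 25 (3.2 is the largest).

bid 25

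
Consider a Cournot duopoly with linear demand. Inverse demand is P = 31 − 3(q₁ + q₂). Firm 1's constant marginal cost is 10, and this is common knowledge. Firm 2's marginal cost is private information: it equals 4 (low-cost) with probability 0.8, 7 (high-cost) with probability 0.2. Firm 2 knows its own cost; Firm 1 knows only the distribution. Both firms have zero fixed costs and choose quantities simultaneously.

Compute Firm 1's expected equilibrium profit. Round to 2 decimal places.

9.01

Type-c best response for Firm 2: q₂(c) = (31 − c)/6 − q₁/2.
Firm 1 maximizes expected profit; its first-order condition is 31 − 6q₁ − 3E[q₂] − 10 = 0.
Substituting E[q₂] and solving: E[c₂] = 4.6, so q₁ = (31 − 2·10 + 4.6)/9 = 1.73333.
E[P] = 31 − 3·(q₁ + E[q₂]) = 15.2; Firm 1's expected profit = (E[P] − 10)·q₁ = (15.2 − 10)·1.73333 = 9.01333.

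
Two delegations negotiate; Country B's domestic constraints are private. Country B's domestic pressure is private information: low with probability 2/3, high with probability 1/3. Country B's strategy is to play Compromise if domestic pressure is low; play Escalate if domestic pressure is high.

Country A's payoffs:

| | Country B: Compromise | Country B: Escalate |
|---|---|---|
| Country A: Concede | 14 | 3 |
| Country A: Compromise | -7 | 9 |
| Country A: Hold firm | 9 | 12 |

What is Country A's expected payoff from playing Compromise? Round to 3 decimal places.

-1.667

Take the expectation over Country B's domestic pressure, weighting each type's action by its prior probability.
E[Compromise] = 2/3·(-7) + 1/3·9 = (-14/3) + 3 = -5/3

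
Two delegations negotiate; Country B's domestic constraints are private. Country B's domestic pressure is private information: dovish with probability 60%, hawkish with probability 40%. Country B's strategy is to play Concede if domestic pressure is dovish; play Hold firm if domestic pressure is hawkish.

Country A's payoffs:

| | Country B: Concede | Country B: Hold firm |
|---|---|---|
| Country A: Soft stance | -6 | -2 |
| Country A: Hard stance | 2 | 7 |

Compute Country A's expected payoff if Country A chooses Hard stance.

Take the expectation over Country B's domestic pressure, weighting each type's action by its prior probability.
E[Hard stance] = 0.6·2 + 0.4·7 = 1.2 + 2.8 = 4

4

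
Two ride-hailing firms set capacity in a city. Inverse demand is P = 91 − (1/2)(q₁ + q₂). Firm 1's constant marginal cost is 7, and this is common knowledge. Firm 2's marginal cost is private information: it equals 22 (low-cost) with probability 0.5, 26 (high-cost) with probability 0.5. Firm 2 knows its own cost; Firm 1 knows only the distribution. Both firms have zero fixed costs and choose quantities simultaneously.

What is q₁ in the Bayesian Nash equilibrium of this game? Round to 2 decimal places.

Type-c best response for Firm 2: q₂(c) = (91 − c) − q₁/2.
Firm 1 maximizes expected profit; its first-order condition is 91 − q₁ − (1/2)E[q₂] − 7 = 0.
Substituting E[q₂] and solving: E[c₂] = 24, so q₁ = (91 − 2·7 + 24)/(3/2) = 67.3333.

67.33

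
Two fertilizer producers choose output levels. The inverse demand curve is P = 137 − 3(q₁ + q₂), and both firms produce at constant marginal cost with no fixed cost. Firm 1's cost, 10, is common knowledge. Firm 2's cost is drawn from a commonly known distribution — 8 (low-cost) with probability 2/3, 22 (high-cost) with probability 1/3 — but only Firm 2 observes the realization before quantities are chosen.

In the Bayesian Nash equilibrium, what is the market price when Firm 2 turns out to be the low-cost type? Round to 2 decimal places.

50.89

Type-c best response for Firm 2: q₂(c) = (137 − c)/6 − q₁/2.
Firm 1 maximizes expected profit; its first-order condition is 137 − 6q₁ − 3E[q₂] − 10 = 0.
Substituting E[q₂] and solving: E[c₂] = 12.6667, so q₁ = (137 − 2·10 + 12.6667)/9 = 14.4074.
q₂(low-cost) = 14.2963, so P = 137 − 3·(14.4074 + 14.2963) = 50.8889.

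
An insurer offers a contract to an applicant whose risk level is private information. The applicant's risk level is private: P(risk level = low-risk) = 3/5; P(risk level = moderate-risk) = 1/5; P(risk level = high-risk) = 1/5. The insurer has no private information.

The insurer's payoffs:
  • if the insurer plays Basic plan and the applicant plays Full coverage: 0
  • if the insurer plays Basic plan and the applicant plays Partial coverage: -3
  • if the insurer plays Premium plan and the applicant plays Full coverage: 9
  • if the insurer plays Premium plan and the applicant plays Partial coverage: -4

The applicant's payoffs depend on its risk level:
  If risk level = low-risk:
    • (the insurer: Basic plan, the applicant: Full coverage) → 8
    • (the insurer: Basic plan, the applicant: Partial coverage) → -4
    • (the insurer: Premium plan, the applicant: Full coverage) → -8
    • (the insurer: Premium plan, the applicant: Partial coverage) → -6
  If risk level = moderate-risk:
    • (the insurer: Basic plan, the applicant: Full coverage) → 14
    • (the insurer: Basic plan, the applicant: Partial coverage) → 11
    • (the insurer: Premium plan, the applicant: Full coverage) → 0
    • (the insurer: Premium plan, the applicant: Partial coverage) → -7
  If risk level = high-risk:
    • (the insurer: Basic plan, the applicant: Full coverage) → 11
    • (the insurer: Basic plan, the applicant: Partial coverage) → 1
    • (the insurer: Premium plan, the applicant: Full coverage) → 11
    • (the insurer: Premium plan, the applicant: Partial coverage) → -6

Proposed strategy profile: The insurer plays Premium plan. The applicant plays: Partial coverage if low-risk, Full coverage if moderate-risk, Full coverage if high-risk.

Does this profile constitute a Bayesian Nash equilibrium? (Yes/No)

The insurer plays Premium plan: E[Premium plan] = 3/5·(-4) + 1/5·(9) + 1/5·(9) = 6/5; E[Basic plan] = -9/5. Best-responding. ✓
The applicant (risk level low-risk), facing Premium plan: Full coverage gives -8, Partial coverage gives -6. Proposed Partial coverage is best. ✓
The applicant (risk level moderate-risk), facing Premium plan: Full coverage gives 0, Partial coverage gives -7. Proposed Full coverage is best. ✓
The applicant (risk level high-risk), facing Premium plan: Full coverage gives 11, Partial coverage gives -6. Proposed Full coverage is best. ✓

Yes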